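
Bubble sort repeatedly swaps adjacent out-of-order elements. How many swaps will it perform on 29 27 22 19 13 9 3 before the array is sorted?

Adjacent swaps: 21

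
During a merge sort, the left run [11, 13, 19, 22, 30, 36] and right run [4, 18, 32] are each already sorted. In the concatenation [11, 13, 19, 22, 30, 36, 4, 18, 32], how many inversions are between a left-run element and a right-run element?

Count, for every r in R, how many entries of L exceed r:
r = 4: 11, 13, 19, 22, 30, 36 → 6
r = 18: 19, 22, 30, 36 → 4
r = 32: 36 → 1
Cross-inversions: 6 + 4 + 1 = 11

11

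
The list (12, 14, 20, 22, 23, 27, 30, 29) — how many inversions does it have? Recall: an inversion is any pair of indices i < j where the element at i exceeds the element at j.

1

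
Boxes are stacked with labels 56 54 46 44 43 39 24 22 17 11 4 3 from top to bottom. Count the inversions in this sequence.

For each element, count later entries that are smaller:
56: 11
54: 10
46: 9
44: 8
43: 7
39: 6
24: 5
22: 4
17: 3
11: 2
4: 1
3: 0
Sum: 11 + 10 + 9 + 8 + 7 + 6 + 5 + 4 + 3 + 2 + 1 + 0 = 66

66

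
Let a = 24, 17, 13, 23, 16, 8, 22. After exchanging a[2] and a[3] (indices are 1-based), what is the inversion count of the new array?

13

Positions 2 and 3 hold 17 and 13; after swapping, the array is [24, 13, 17, 23, 16, 8, 22].
Count, for each position, how many later elements it exceeds:
24 → 13, 17, 23, 16, 8, 22 → 6
13 → 8 → 1
17 → 16, 8 → 2
23 → 16, 8, 22 → 3
16 → 8 → 1
8 → none → 0
22 → none → 0
Sum: 6 + 1 + 2 + 3 + 1 + 0 + 0 = 13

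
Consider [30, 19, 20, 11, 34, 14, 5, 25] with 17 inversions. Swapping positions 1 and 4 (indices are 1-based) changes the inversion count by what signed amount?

-5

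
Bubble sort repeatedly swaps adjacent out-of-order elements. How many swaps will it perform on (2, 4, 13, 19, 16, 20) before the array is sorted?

1

Each adjacent swap fixes exactly one inversion, so the minimum swap count equals the number of inversions.
Count inversions — for each element, later elements that are smaller:
2: none → 0
4: none → 0
13: none → 0
19: 16 → 1
16: none → 0
20: none → 0
Total inversions: 0 + 0 + 0 + 1 + 0 + 0 = 1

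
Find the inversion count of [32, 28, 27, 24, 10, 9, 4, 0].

Out-of-order pairs: 28

Sweep left to right; for each value list the smaller values that follow it:
32 → 28, 27, 24, 10, 9, 4, 0 → 7
28 → 27, 24, 10, 9, 4, 0 → 6
27 → 24, 10, 9, 4, 0 → 5
24 → 10, 9, 4, 0 → 4
10 → 9, 4, 0 → 3
9 → 4, 0 → 2
4 → 0 → 1
0 → none → 0
Sum: 7 + 6 + 5 + 4 + 3 + 2 + 1 + 0 = 28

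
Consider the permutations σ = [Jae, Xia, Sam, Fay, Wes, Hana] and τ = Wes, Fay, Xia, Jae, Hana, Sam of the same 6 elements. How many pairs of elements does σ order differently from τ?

9

Assign each item its position (1..6) in the first ordering, then rewrite the second ordering as that position sequence:
positions: Jae→1, Xia→2, Sam→3, Fay→4, Wes→5, Hana→6
second ordering as positions: [5, 4, 2, 1, 6, 3]
Discordant pairs = inversions in this position sequence.
5: 4, 2, 1, 3 → 4
4: 2, 1, 3 → 3
2: 1 → 1
1: 0
6: 3 → 1
3: 0
Total: 4 + 3 + 1 + 0 + 1 + 0 = 9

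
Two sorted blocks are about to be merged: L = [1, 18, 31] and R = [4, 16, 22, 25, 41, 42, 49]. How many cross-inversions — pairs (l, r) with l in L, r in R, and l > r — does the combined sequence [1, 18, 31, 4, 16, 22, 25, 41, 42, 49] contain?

Take each right-half value and tally the left-half values above it:
r = 4: 18, 31 → 2
r = 16: 18, 31 → 2
r = 22: 31 → 1
r = 25: 31 → 1
r = 41: none → 0
r = 42: none → 0
r = 49: none → 0
Cross-inversions: 2 + 2 + 1 + 1 + 0 + 0 + 0 = 6

6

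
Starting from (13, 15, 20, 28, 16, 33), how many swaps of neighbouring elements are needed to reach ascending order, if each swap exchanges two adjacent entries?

2

Minimum adjacent swaps = number of inversions (each swap of adjacent out-of-order elements removes one inversion and no swap can remove more).
Count inversions — for each element, later elements that are smaller:
13: none → 0
15: none → 0
20: 16 → 1
28: 16 → 1
16: none → 0
33: none → 0
Total inversions: 0 + 0 + 1 + 1 + 0 + 0 = 2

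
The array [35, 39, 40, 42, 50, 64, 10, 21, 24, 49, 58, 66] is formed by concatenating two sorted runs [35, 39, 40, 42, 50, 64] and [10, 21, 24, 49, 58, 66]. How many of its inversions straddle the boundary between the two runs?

Cross-inversions: 21

For each element r of the right run, count left-run elements greater than r:
r = 10: 35, 39, 40, 42, 50, 64 → 6
r = 21: 35, 39, 40, 42, 50, 64 → 6
r = 24: 35, 39, 40, 42, 50, 64 → 6
r = 49: 50, 64 → 2
r = 58: 64 → 1
r = 66: none → 0
Cross-inversions: 6 + 6 + 6 + 2 + 1 + 0 = 21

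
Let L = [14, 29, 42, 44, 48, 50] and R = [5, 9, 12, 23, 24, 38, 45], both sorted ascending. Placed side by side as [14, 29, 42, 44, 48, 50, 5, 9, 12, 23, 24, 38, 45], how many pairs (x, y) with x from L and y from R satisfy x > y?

Take each right-half value and tally the left-half values above it:
r = 5: 14, 29, 42, 44, 48, 50 → 6
r = 9: 14, 29, 42, 44, 48, 50 → 6
r = 12: 14, 29, 42, 44, 48, 50 → 6
r = 23: 29, 42, 44, 48, 50 → 5
r = 24: 29, 42, 44, 48, 50 → 5
r = 38: 42, 44, 48, 50 → 4
r = 45: 48, 50 → 2
Cross-inversions: 6 + 6 + 6 + 5 + 5 + 4 + 2 = 34

34 split inversions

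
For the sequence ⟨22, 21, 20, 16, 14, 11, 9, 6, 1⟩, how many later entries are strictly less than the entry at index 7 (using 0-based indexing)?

1

The element at index 7 is 6.
Elements after it: 1
Those smaller than 6: 1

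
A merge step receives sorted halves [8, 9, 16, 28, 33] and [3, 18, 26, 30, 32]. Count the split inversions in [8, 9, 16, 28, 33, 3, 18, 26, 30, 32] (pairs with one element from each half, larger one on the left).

Count, for every r in R, how many entries of L exceed r:
r = 3: 8, 9, 16, 28, 33 → 5
r = 18: 28, 33 → 2
r = 26: 28, 33 → 2
r = 30: 33 → 1
r = 32: 33 → 1
Cross-inversions: 5 + 2 + 2 + 1 + 1 = 11

11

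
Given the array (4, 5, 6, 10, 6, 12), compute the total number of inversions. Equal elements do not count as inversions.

1

Listing every pair i<j with a[i]>a[j] (using 1-based positions):
(4,5): 10 > 6
That's 1 pair.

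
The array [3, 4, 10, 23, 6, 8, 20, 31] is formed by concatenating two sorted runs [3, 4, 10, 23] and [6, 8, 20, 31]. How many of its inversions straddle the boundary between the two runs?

There are 5 cross-inversions.

Count, for every r in R, how many entries of L exceed r:
r = 6: 10, 23 → 2
r = 8: 10, 23 → 2
r = 20: 23 → 1
r = 31: none → 0
Cross-inversions: 2 + 2 + 1 + 0 = 5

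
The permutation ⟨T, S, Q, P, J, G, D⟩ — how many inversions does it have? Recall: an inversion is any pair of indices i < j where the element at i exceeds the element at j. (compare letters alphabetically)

Element-by-element contributions:
T → S, Q, P, J, G, D → 6
S → Q, P, J, G, D → 5
Q → P, J, G, D → 4
P → J, G, D → 3
J → G, D → 2
G → D → 1
D → none → 0
Sum: 6 + 5 + 4 + 3 + 2 + 1 + 0 = 21

There are 21 inversions.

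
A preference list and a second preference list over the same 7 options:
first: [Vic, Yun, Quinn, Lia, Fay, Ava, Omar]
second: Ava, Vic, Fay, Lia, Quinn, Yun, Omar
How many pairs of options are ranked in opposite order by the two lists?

Assign each item its position (1..7) in the first ordering, then rewrite the second ordering as that position sequence:
positions: Vic→1, Yun→2, Quinn→3, Lia→4, Fay→5, Ava→6, Omar→7
second ordering as positions: [6, 1, 5, 4, 3, 2, 7]
Discordant pairs = inversions in this position sequence.
6: 1, 5, 4, 3, 2 → 5
1: 0
5: 4, 3, 2 → 3
4: 3, 2 → 2
3: 2 → 1
2: 0
7: 0
Total: 5 + 0 + 3 + 2 + 1 + 0 + 0 = 11

Pairs: 11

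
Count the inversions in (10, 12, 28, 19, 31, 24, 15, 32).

There are 7 inversions.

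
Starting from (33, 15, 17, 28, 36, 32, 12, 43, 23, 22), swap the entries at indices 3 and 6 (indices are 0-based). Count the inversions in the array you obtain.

Positions 3 and 6 hold 28 and 12; after swapping, the array is [33, 15, 17, 12, 36, 32, 28, 43, 23, 22].
For each element, count later entries that are smaller:
33: 7
15: 1
17: 1
12: 0
36: 4
32: 3
28: 2
43: 2
23: 1
22: 0
Sum: 7 + 1 + 1 + 0 + 4 + 3 + 2 + 2 + 1 + 0 = 21

21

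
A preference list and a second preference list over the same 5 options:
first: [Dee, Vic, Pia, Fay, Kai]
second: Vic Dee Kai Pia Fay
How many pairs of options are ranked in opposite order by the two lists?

3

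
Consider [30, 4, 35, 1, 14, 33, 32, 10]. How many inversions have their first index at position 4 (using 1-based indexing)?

The element at index 4 is 1.
Elements after it: 14, 33, 32, 10
None of them are smaller than 1.

0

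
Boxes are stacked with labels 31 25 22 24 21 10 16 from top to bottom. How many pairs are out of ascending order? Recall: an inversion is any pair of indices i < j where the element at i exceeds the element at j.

For each element, count later entries that are smaller:
31 → 25, 22, 24, 21, 10, 16 → 6
25 → 22, 24, 21, 10, 16 → 5
22 → 21, 10, 16 → 3
24 → 21, 10, 16 → 3
21 → 10, 16 → 2
10 → none → 0
16 → none → 0
Sum: 6 + 5 + 3 + 3 + 2 + 0 + 0 = 19

19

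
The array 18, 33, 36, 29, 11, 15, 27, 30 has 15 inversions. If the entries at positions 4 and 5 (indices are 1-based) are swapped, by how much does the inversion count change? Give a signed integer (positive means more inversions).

-1

Positions 4 and 5 hold 29 and 11; after swapping, the array is [18, 33, 36, 11, 29, 15, 27, 30].
For each element, count later entries that are smaller:
18: 2
33: 5
36: 5
11: 0
29: 2
15: 0
27: 0
30: 0
Sum: 2 + 5 + 5 + 0 + 2 + 0 + 0 + 0 = 14
Change: 14 − 15 = -1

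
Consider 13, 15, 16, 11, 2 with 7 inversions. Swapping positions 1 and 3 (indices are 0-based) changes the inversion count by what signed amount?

-1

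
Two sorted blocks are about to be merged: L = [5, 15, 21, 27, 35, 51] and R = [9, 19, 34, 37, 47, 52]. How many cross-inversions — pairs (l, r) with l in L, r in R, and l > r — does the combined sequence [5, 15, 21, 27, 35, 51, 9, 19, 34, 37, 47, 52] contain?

13 cross-inversions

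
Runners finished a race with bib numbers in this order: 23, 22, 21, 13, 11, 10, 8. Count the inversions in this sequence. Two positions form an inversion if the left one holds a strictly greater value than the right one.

21 out-of-order pairs

Sweep left to right; for each value list the smaller values that follow it:
23: 6
22: 5
21: 4
13: 3
11: 2
10: 1
8: 0
Sum: 6 + 5 + 4 + 3 + 2 + 1 + 0 = 21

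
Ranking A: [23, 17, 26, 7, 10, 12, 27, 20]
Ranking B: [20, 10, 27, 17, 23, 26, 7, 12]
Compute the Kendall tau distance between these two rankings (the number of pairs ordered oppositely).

There are 17 discordant pairs.

Assign each item its position (1..8) in the first ordering, then rewrite the second ordering as that position sequence:
positions: 23→1, 17→2, 26→3, 7→4, 10→5, 12→6, 27→7, 20→8
second ordering as positions: [8, 5, 7, 2, 1, 3, 4, 6]
Discordant pairs = inversions in this position sequence.
8: 5, 7, 2, 1, 3, 4, 6 → 7
5: 2, 1, 3, 4 → 4
7: 2, 1, 3, 4, 6 → 5
2: 1 → 1
1: 0
3: 0
4: 0
6: 0
Total: 7 + 4 + 5 + 1 + 0 + 0 + 0 + 0 = 17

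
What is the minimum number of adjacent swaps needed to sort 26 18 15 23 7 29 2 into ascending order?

14 adjacent swaps

Each adjacent swap fixes exactly one inversion, so the minimum swap count equals the number of inversions.
Count inversions — for each element, later elements that are smaller:
26: 18, 15, 23, 7, 2 → 5
18: 15, 7, 2 → 3
15: 7, 2 → 2
23: 7, 2 → 2
7: 2 → 1
29: 2 → 1
2: none → 0
Total inversions: 5 + 3 + 2 + 2 + 1 + 1 + 0 = 14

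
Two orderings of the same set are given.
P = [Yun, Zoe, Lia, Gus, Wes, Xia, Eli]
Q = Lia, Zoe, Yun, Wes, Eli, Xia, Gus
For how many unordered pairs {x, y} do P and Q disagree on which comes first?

Assign each item its position (1..7) in the first ordering, then rewrite the second ordering as that position sequence:
positions: Yun→1, Zoe→2, Lia→3, Gus→4, Wes→5, Xia→6, Eli→7
second ordering as positions: [3, 2, 1, 5, 7, 6, 4]
Discordant pairs = inversions in this position sequence.
3: 2, 1 → 2
2: 1 → 1
1: 0
5: 4 → 1
7: 6, 4 → 2
6: 4 → 1
4: 0
Total: 2 + 1 + 0 + 1 + 2 + 1 + 0 = 7

7 disagreeing pairs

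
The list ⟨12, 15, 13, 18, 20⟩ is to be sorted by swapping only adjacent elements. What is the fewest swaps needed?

The minimum number of adjacent swaps to sort an array equals its inversion count, since every such swap removes exactly one inversion.
Count inversions — for each element, later elements that are smaller:
12: none → 0
15: 13 → 1
13: none → 0
18: none → 0
20: none → 0
Total inversions: 0 + 1 + 0 + 0 + 0 = 1

1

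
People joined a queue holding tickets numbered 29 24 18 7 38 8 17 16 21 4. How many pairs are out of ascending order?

Sweep left to right; for each value list the smaller values that follow it:
29 → 24, 18, 7, 8, 17, 16, 21, 4 → 8
24 → 18, 7, 8, 17, 16, 21, 4 → 7
18 → 7, 8, 17, 16, 4 → 5
7 → 4 → 1
38 → 8, 17, 16, 21, 4 → 5
8 → 4 → 1
17 → 16, 4 → 2
16 → 4 → 1
21 → 4 → 1
4 → none → 0
Sum: 8 + 7 + 5 + 1 + 5 + 1 + 2 + 1 + 1 + 0 = 31

Inversions: 31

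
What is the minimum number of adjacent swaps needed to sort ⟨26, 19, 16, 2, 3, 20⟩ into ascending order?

Minimum adjacent swaps = number of inversions (each swap of adjacent out-of-order elements removes one inversion and no swap can remove more).
Count inversions — for each element, later elements that are smaller:
26: 19, 16, 2, 3, 20 → 5
19: 16, 2, 3 → 3
16: 2, 3 → 2
2: none → 0
3: none → 0
20: none → 0
Total inversions: 5 + 3 + 2 + 0 + 0 + 0 = 10

10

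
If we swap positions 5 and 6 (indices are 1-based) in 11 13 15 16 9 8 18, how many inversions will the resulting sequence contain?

8

Positions 5 and 6 hold 9 and 8; after swapping, the array is [11, 13, 15, 16, 8, 9, 18].
Element-by-element contributions:
11 → 8, 9 → 2
13 → 8, 9 → 2
15 → 8, 9 → 2
16 → 8, 9 → 2
8 → none → 0
9 → none → 0
18 → none → 0
Sum: 2 + 2 + 2 + 2 + 0 + 0 + 0 = 8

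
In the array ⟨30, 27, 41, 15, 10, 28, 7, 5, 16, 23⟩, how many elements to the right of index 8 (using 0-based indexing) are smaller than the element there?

0

The element at index 8 is 16.
Elements after it: 23
None of them are smaller than 16.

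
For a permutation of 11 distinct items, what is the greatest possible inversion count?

55

The maximum occurs when the array is in strictly decreasing order: every one of the C(11, 2) pairs is inverted.
C(11, 2) = 11·10/2 = 55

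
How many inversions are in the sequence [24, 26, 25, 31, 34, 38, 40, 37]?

3

Count, for each position, how many later elements it exceeds:
24: 0
26: 1
25: 0
31: 0
34: 0
38: 1
40: 1
37: 0
Sum: 0 + 1 + 0 + 0 + 0 + 1 + 1 + 0 = 3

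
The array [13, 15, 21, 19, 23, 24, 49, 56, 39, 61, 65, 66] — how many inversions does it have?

3

Sweep left to right; for each value list the smaller values that follow it:
13: 0
15: 0
21: 1
19: 0
23: 0
24: 0
49: 1
56: 1
39: 0
61: 0
65: 0
66: 0
Sum: 0 + 0 + 1 + 0 + 0 + 0 + 1 + 1 + 0 + 0 + 0 + 0 = 3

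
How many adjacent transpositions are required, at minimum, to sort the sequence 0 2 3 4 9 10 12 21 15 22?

Swaps: 1

Minimum adjacent swaps = number of inversions (each swap of adjacent out-of-order elements removes one inversion and no swap can remove more).
Count inversions — for each element, later elements that are smaller:
0: none → 0
2: none → 0
3: none → 0
4: none → 0
9: none → 0
10: none → 0
12: none → 0
21: 15 → 1
15: none → 0
22: none → 0
Total inversions: 0 + 0 + 0 + 0 + 0 + 0 + 0 + 1 + 0 + 0 = 1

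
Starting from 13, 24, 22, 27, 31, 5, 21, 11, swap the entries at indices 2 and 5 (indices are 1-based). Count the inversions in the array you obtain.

Positions 2 and 5 hold 24 and 31; after swapping, the array is [13, 31, 22, 27, 24, 5, 21, 11].
Element-by-element contributions:
13 → 5, 11 → 2
31 → 22, 27, 24, 5, 21, 11 → 6
22 → 5, 21, 11 → 3
27 → 24, 5, 21, 11 → 4
24 → 5, 21, 11 → 3
5 → none → 0
21 → 11 → 1
11 → none → 0
Sum: 2 + 6 + 3 + 4 + 3 + 0 + 1 + 0 = 19

Inversions: 19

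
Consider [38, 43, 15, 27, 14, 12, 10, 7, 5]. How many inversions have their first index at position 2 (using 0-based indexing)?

5

The element at index 2 is 15.
Elements after it: 27, 14, 12, 10, 7, 5
Those smaller than 15: 14, 12, 10, 7, 5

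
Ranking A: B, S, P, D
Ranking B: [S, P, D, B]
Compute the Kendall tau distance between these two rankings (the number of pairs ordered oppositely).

3

Assign each item its position (1..4) in the first ordering, then rewrite the second ordering as that position sequence:
positions: B→1, S→2, P→3, D→4
second ordering as positions: [2, 3, 4, 1]
Discordant pairs = inversions in this position sequence.
2: 1 → 1
3: 1 → 1
4: 1 → 1
1: 0
Total: 1 + 1 + 1 + 0 = 3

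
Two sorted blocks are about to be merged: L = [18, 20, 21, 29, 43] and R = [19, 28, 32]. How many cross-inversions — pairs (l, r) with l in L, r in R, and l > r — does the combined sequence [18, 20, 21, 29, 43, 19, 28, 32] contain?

Take each right-half value and tally the left-half values above it:
r = 19: 20, 21, 29, 43 → 4
r = 28: 29, 43 → 2
r = 32: 43 → 1
Cross-inversions: 4 + 2 + 1 = 7

7 split inversions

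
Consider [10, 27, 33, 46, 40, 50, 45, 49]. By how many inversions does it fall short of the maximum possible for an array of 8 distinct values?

24 inversions short

Maximum inversions for 8 distinct elements is C(8, 2) = 8·7/2 = 28.
Current inversions — for each element, count later smaller elements:
10: 0
27: 0
33: 0
46: 2
40: 0
50: 2
45: 0
49: 0
Current total: 0 + 0 + 0 + 2 + 0 + 2 + 0 + 0 = 4
Shortfall: 28 − 4 = 24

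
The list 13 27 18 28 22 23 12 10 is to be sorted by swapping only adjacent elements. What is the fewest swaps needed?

Minimum adjacent swaps = number of inversions (each swap of adjacent out-of-order elements removes one inversion and no swap can remove more).
Count inversions — for each element, later elements that are smaller:
13: 12, 10 → 2
27: 18, 22, 23, 12, 10 → 5
18: 12, 10 → 2
28: 22, 23, 12, 10 → 4
22: 12, 10 → 2
23: 12, 10 → 2
12: 10 → 1
10: none → 0
Total inversions: 2 + 5 + 2 + 4 + 2 + 2 + 1 + 0 = 18

There are 18 swaps.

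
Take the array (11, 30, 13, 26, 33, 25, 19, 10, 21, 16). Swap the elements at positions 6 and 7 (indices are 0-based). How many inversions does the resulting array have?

Positions 6 and 7 hold 19 and 10; after swapping, the array is [11, 30, 13, 26, 33, 25, 10, 19, 21, 16].
Element-by-element contributions:
11 → 10 → 1
30 → 13, 26, 25, 10, 19, 21, 16 → 7
13 → 10 → 1
26 → 25, 10, 19, 21, 16 → 5
33 → 25, 10, 19, 21, 16 → 5
25 → 10, 19, 21, 16 → 4
10 → none → 0
19 → 16 → 1
21 → 16 → 1
16 → none → 0
Sum: 1 + 7 + 1 + 5 + 5 + 4 + 0 + 1 + 1 + 0 = 25

25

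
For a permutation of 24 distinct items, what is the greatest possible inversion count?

A reversed (strictly descending) arrangement makes every pair an inversion, giving C(24, 2) inversions.
C(24, 2) = 24·23/2 = 276

Inversions: 276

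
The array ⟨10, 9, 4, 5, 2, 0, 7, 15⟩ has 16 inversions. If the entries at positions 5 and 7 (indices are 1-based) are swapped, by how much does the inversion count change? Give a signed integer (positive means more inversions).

+1

Positions 5 and 7 hold 2 and 7; after swapping, the array is [10, 9, 4, 5, 7, 0, 2, 15].
Sweep left to right; for each value list the smaller values that follow it:
10: 6
9: 5
4: 2
5: 2
7: 2
0: 0
2: 0
15: 0
Sum: 6 + 5 + 2 + 2 + 2 + 0 + 0 + 0 = 17
Change: 17 − 16 = +1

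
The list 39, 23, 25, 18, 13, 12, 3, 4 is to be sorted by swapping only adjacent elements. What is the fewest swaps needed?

Each adjacent swap fixes exactly one inversion, so the minimum swap count equals the number of inversions.
Count inversions — for each element, later elements that are smaller:
39: 23, 25, 18, 13, 12, 3, 4 → 7
23: 18, 13, 12, 3, 4 → 5
25: 18, 13, 12, 3, 4 → 5
18: 13, 12, 3, 4 → 4
13: 12, 3, 4 → 3
12: 3, 4 → 2
3: none → 0
4: none → 0
Total inversions: 7 + 5 + 5 + 4 + 3 + 2 + 0 + 0 = 26

26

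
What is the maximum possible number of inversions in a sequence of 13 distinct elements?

78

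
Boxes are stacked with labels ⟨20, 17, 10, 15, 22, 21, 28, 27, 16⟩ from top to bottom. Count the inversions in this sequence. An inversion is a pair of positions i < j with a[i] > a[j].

13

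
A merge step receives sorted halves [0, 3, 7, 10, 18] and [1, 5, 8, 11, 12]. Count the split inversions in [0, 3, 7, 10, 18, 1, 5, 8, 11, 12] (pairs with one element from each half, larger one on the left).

Split inversions: 11

Count, for every r in R, how many entries of L exceed r:
r = 1: 3, 7, 10, 18 → 4
r = 5: 7, 10, 18 → 3
r = 8: 10, 18 → 2
r = 11: 18 → 1
r = 12: 18 → 1
Cross-inversions: 4 + 3 + 2 + 1 + 1 = 11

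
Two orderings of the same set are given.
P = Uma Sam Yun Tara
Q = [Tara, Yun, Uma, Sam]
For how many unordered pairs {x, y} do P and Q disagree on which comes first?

Assign each item its position (1..4) in the first ordering, then rewrite the second ordering as that position sequence:
positions: Uma→1, Sam→2, Yun→3, Tara→4
second ordering as positions: [4, 3, 1, 2]
Discordant pairs = inversions in this position sequence.
4: 3, 1, 2 → 3
3: 1, 2 → 2
1: 0
2: 0
Total: 3 + 2 + 0 + 0 = 5

5 disagreeing pairs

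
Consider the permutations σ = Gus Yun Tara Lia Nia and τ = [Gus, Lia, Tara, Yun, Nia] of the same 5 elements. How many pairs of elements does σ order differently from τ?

3 discordant pairs

Assign each item its position (1..5) in the first ordering, then rewrite the second ordering as that position sequence:
positions: Gus→1, Yun→2, Tara→3, Lia→4, Nia→5
second ordering as positions: [1, 4, 3, 2, 5]
Discordant pairs = inversions in this position sequence.
1: 0
4: 3, 2 → 2
3: 2 → 1
2: 0
5: 0
Total: 0 + 2 + 1 + 0 + 0 = 3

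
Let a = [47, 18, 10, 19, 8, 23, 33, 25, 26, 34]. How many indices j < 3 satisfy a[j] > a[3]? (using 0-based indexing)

The element at index 3 is 19.
Elements before it: 47, 18, 10
Those larger than 19: 47

1 such element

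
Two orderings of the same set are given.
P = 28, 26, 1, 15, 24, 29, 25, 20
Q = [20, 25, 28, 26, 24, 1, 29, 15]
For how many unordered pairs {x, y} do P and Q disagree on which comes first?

There are 16 disagreeing pairs.

Assign each item its position (1..8) in the first ordering, then rewrite the second ordering as that position sequence:
positions: 28→1, 26→2, 1→3, 15→4, 24→5, 29→6, 25→7, 20→8
second ordering as positions: [8, 7, 1, 2, 5, 3, 6, 4]
Discordant pairs = inversions in this position sequence.
8: 7, 1, 2, 5, 3, 6, 4 → 7
7: 1, 2, 5, 3, 6, 4 → 6
1: 0
2: 0
5: 3, 4 → 2
3: 0
6: 4 → 1
4: 0
Total: 7 + 6 + 0 + 0 + 2 + 0 + 1 + 0 = 16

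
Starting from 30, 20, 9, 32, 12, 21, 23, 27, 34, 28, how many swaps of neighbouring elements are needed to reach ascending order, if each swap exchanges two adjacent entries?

15 adjacent swaps

Each adjacent swap fixes exactly one inversion, so the minimum swap count equals the number of inversions.
Count inversions — for each element, later elements that are smaller:
30: 20, 9, 12, 21, 23, 27, 28 → 7
20: 9, 12 → 2
9: none → 0
32: 12, 21, 23, 27, 28 → 5
12: none → 0
21: none → 0
23: none → 0
27: none → 0
34: 28 → 1
28: none → 0
Total inversions: 7 + 2 + 0 + 5 + 0 + 0 + 0 + 0 + 1 + 0 = 15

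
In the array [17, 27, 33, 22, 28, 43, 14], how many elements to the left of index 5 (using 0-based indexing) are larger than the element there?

0 such elements

The element at index 5 is 43.
Elements before it: 17, 27, 33, 22, 28
None of them are larger than 43.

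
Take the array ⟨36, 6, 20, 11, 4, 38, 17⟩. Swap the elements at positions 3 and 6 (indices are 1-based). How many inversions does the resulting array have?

12 inversions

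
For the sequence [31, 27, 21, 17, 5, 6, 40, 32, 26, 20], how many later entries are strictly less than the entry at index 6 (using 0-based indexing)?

3

The element at index 6 is 40.
Elements after it: 32, 26, 20
Those smaller than 40: 32, 26, 20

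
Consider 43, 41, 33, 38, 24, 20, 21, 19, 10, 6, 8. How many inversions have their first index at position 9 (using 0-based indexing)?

0

The element at index 9 is 6.
Elements after it: 8
None of them are smaller than 6.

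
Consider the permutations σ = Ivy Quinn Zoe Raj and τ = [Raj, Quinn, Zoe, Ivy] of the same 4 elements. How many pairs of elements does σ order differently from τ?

5 discordant pairs

Assign each item its position (1..4) in the first ordering, then rewrite the second ordering as that position sequence:
positions: Ivy→1, Quinn→2, Zoe→3, Raj→4
second ordering as positions: [4, 2, 3, 1]
Discordant pairs = inversions in this position sequence.
4: 2, 3, 1 → 3
2: 1 → 1
3: 1 → 1
1: 0
Total: 3 + 1 + 1 + 0 = 5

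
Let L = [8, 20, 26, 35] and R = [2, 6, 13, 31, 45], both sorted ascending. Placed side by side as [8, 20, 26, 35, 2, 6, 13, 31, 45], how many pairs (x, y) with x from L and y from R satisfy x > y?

12

For each element r of the right run, count left-run elements greater than r:
r = 2: 8, 20, 26, 35 → 4
r = 6: 8, 20, 26, 35 → 4
r = 13: 20, 26, 35 → 3
r = 31: 35 → 1
r = 45: none → 0
Cross-inversions: 4 + 4 + 3 + 1 + 0 = 12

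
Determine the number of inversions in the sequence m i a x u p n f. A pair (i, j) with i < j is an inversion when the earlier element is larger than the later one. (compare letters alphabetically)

For each element, count later entries that are smaller:
m → i, a, f → 3
i → a, f → 2
a → none → 0
x → u, p, n, f → 4
u → p, n, f → 3
p → n, f → 2
n → f → 1
f → none → 0
Sum: 3 + 2 + 0 + 4 + 3 + 2 + 1 + 0 = 15

Inversions: 15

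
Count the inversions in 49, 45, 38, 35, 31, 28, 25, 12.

Sweep left to right; for each value list the smaller values that follow it:
49 → 45, 38, 35, 31, 28, 25, 12 → 7
45 → 38, 35, 31, 28, 25, 12 → 6
38 → 35, 31, 28, 25, 12 → 5
35 → 31, 28, 25, 12 → 4
31 → 28, 25, 12 → 3
28 → 25, 12 → 2
25 → 12 → 1
12 → none → 0
Sum: 7 + 6 + 5 + 4 + 3 + 2 + 1 + 0 = 28

28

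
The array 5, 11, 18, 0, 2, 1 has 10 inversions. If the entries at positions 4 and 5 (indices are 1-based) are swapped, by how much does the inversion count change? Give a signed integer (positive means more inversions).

+1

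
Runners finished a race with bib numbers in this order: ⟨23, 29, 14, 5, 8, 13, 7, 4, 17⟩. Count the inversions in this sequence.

Inversions: 25

For each element, count later entries that are smaller:
23: 7
29: 7
14: 5
5: 1
8: 2
13: 2
7: 1
4: 0
17: 0
Sum: 7 + 7 + 5 + 1 + 2 + 2 + 1 + 0 + 0 = 25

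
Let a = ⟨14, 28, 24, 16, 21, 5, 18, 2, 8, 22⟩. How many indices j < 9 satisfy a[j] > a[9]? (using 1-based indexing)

The element at index 9 is 8.
Elements before it: 14, 28, 24, 16, 21, 5, 18, 2
Those larger than 8: 14, 28, 24, 16, 21, 18

6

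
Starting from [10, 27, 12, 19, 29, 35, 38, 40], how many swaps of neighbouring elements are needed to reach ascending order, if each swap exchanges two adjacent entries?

2 swaps

Each adjacent swap fixes exactly one inversion, so the minimum swap count equals the number of inversions.
Count inversions — for each element, later elements that are smaller:
10: none → 0
27: 12, 19 → 2
12: none → 0
19: none → 0
29: none → 0
35: none → 0
38: none → 0
40: none → 0
Total inversions: 0 + 2 + 0 + 0 + 0 + 0 + 0 + 0 = 2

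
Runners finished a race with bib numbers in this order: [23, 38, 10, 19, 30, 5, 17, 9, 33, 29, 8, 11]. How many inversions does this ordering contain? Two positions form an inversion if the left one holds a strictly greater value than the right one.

Out-of-order pairs: 40

For each element, count later entries that are smaller:
23: 7
38: 10
10: 3
19: 5
30: 6
5: 0
17: 3
9: 1
33: 3
29: 2
8: 0
11: 0
Sum: 7 + 10 + 3 + 5 + 6 + 0 + 3 + 1 + 3 + 2 + 0 + 0 = 40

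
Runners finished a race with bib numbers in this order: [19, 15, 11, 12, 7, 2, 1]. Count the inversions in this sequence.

20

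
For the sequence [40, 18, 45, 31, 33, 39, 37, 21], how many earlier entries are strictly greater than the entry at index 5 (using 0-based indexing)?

2

The element at index 5 is 39.
Elements before it: 40, 18, 45, 31, 33
Those larger than 39: 40, 45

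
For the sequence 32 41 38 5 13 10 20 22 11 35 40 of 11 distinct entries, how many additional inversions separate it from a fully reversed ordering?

29 inversions short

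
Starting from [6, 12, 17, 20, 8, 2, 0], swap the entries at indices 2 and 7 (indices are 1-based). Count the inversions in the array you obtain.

Positions 2 and 7 hold 12 and 0; after swapping, the array is [6, 0, 17, 20, 8, 2, 12].
Element-by-element contributions:
6 → 0, 2 → 2
0 → none → 0
17 → 8, 2, 12 → 3
20 → 8, 2, 12 → 3
8 → 2 → 1
2 → none → 0
12 → none → 0
Sum: 2 + 0 + 3 + 3 + 1 + 0 + 0 = 9

9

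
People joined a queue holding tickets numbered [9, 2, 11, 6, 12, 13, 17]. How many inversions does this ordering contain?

Element-by-element contributions:
9: 2
2: 0
11: 1
6: 0
12: 0
13: 0
17: 0
Sum: 2 + 0 + 1 + 0 + 0 + 0 + 0 = 3

3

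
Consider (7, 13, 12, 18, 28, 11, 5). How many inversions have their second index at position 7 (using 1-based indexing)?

The element at index 7 is 5.
Elements before it: 7, 13, 12, 18, 28, 11
Those larger than 5: 7, 13, 12, 18, 28, 11

6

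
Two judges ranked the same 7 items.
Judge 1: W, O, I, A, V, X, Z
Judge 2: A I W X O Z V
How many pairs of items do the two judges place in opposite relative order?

Assign each item its position (1..7) in the first ordering, then rewrite the second ordering as that position sequence:
positions: W→1, O→2, I→3, A→4, V→5, X→6, Z→7
second ordering as positions: [4, 3, 1, 6, 2, 7, 5]
Discordant pairs = inversions in this position sequence.
4: 3, 1, 2 → 3
3: 1, 2 → 2
1: 0
6: 2, 5 → 2
2: 0
7: 5 → 1
5: 0
Total: 3 + 2 + 0 + 2 + 0 + 1 + 0 = 8

There are 8 discordant pairs.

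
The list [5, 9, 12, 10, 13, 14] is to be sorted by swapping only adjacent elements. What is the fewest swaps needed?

The minimum number of adjacent swaps to sort an array equals its inversion count, since every such swap removes exactly one inversion.
Count inversions — for each element, later elements that are smaller:
5: none → 0
9: none → 0
12: 10 → 1
10: none → 0
13: none → 0
14: none → 0
Total inversions: 0 + 0 + 1 + 0 + 0 + 0 = 1

1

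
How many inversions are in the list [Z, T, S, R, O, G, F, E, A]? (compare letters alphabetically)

Element-by-element contributions:
Z: 8
T: 7
S: 6
R: 5
O: 4
G: 3
F: 2
E: 1
A: 0
Sum: 8 + 7 + 6 + 5 + 4 + 3 + 2 + 1 + 0 = 36

Inversions: 36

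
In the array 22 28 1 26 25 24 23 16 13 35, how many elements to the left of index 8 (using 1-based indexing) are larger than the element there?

6

The element at index 8 is 16.
Elements before it: 22, 28, 1, 26, 25, 24, 23
Those larger than 16: 22, 28, 26, 25, 24, 23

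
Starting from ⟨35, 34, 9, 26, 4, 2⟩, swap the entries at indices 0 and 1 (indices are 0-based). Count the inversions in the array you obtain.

Inversions: 13

Positions 0 and 1 hold 35 and 34; after swapping, the array is [34, 35, 9, 26, 4, 2].
Sweep left to right; for each value list the smaller values that follow it:
34 → 9, 26, 4, 2 → 4
35 → 9, 26, 4, 2 → 4
9 → 4, 2 → 2
26 → 4, 2 → 2
4 → 2 → 1
2 → none → 0
Sum: 4 + 4 + 2 + 2 + 1 + 0 = 13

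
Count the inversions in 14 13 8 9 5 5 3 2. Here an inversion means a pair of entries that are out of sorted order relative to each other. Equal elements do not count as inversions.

There are 26 inversions.

Count, for each position, how many later elements it exceeds:
14 → 13, 8, 9, 5, 5, 3, 2 → 7
13 → 8, 9, 5, 5, 3, 2 → 6
8 → 5, 5, 3, 2 → 4
9 → 5, 5, 3, 2 → 4
5 → 3, 2 → 2
5 → 3, 2 → 2
3 → 2 → 1
2 → none → 0
Sum: 7 + 6 + 4 + 4 + 2 + 2 + 1 + 0 = 26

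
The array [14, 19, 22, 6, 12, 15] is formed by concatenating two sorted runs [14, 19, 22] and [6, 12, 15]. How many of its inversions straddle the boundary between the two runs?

8

Take each right-half value and tally the left-half values above it:
r = 6: 14, 19, 22 → 3
r = 12: 14, 19, 22 → 3
r = 15: 19, 22 → 2
Cross-inversions: 3 + 3 + 2 = 8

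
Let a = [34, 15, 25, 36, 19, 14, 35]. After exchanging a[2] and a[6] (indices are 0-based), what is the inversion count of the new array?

12 inversions

Positions 2 and 6 hold 25 and 35; after swapping, the array is [34, 15, 35, 36, 19, 14, 25].
Sweep left to right; for each value list the smaller values that follow it:
34 → 15, 19, 14, 25 → 4
15 → 14 → 1
35 → 19, 14, 25 → 3
36 → 19, 14, 25 → 3
19 → 14 → 1
14 → none → 0
25 → none → 0
Sum: 4 + 1 + 3 + 3 + 1 + 0 + 0 = 12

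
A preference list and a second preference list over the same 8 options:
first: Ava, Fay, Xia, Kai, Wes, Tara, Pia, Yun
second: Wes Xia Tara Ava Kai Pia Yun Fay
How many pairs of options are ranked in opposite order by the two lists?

Assign each item its position (1..8) in the first ordering, then rewrite the second ordering as that position sequence:
positions: Ava→1, Fay→2, Xia→3, Kai→4, Wes→5, Tara→6, Pia→7, Yun→8
second ordering as positions: [5, 3, 6, 1, 4, 7, 8, 2]
Discordant pairs = inversions in this position sequence.
5: 3, 1, 4, 2 → 4
3: 1, 2 → 2
6: 1, 4, 2 → 3
1: 0
4: 2 → 1
7: 2 → 1
8: 2 → 1
2: 0
Total: 4 + 2 + 3 + 0 + 1 + 1 + 1 + 0 = 12

12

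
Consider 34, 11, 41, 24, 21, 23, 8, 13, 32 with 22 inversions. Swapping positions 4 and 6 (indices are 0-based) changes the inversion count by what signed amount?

Positions 4 and 6 hold 21 and 8; after swapping, the array is [34, 11, 41, 24, 8, 23, 21, 13, 32].
Count, for each position, how many later elements it exceeds:
34 → 11, 24, 8, 23, 21, 13, 32 → 7
11 → 8 → 1
41 → 24, 8, 23, 21, 13, 32 → 6
24 → 8, 23, 21, 13 → 4
8 → none → 0
23 → 21, 13 → 2
21 → 13 → 1
13 → none → 0
32 → none → 0
Sum: 7 + 1 + 6 + 4 + 0 + 2 + 1 + 0 + 0 = 21
Change: 21 − 22 = -1

-1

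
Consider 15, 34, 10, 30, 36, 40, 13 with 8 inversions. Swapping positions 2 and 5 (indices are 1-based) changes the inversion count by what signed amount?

+1

Positions 2 and 5 hold 34 and 36; after swapping, the array is [15, 36, 10, 30, 34, 40, 13].
Element-by-element contributions:
15: 2
36: 4
10: 0
30: 1
34: 1
40: 1
13: 0
Sum: 2 + 4 + 0 + 1 + 1 + 1 + 0 = 9
Change: 9 − 8 = +1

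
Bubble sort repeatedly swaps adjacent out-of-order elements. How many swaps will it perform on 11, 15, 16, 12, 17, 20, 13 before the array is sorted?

6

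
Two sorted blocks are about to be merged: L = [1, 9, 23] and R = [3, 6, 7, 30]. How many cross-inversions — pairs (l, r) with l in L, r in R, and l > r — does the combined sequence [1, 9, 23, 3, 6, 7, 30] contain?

6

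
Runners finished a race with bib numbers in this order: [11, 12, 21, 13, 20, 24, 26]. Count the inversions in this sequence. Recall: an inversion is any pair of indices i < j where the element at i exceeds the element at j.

2

Out-of-order index pairs (0-indexed):
(2,3): 21 > 13
(2,4): 21 > 20
That's 2 pairs.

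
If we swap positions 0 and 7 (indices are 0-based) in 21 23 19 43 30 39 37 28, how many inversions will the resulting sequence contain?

13 inversions

Positions 0 and 7 hold 21 and 28; after swapping, the array is [28, 23, 19, 43, 30, 39, 37, 21].
Element-by-element contributions:
28: 3
23: 2
19: 0
43: 4
30: 1
39: 2
37: 1
21: 0
Sum: 3 + 2 + 0 + 4 + 1 + 2 + 1 + 0 = 13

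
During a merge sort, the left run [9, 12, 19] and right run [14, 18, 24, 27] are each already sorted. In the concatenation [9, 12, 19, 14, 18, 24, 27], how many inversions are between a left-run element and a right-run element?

2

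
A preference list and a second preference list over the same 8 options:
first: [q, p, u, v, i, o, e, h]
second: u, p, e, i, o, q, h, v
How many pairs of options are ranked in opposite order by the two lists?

12

Assign each item its position (1..8) in the first ordering, then rewrite the second ordering as that position sequence:
positions: q→1, p→2, u→3, v→4, i→5, o→6, e→7, h→8
second ordering as positions: [3, 2, 7, 5, 6, 1, 8, 4]
Discordant pairs = inversions in this position sequence.
3: 2, 1 → 2
2: 1 → 1
7: 5, 6, 1, 4 → 4
5: 1, 4 → 2
6: 1, 4 → 2
1: 0
8: 4 → 1
4: 0
Total: 2 + 1 + 4 + 2 + 2 + 0 + 1 + 0 = 12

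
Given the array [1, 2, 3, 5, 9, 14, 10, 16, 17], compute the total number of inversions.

Sweep left to right; for each value list the smaller values that follow it:
1: 0
2: 0
3: 0
5: 0
9: 0
14: 1
10: 0
16: 0
17: 0
Sum: 0 + 0 + 0 + 0 + 0 + 1 + 0 + 0 + 0 = 1

Inversions: 1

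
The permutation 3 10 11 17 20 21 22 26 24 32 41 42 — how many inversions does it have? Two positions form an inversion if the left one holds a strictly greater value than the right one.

Count, for each position, how many later elements it exceeds:
3: 0
10: 0
11: 0
17: 0
20: 0
21: 0
22: 0
26: 1
24: 0
32: 0
41: 0
42: 0
Sum: 0 + 0 + 0 + 0 + 0 + 0 + 0 + 1 + 0 + 0 + 0 + 0 = 1

1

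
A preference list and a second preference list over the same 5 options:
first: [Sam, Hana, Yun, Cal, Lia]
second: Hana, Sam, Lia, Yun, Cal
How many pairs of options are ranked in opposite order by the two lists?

Pairs: 3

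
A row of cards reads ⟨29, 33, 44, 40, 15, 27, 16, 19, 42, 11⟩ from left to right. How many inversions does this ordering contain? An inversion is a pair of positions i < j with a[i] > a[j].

Sweep left to right; for each value list the smaller values that follow it:
29 → 15, 27, 16, 19, 11 → 5
33 → 15, 27, 16, 19, 11 → 5
44 → 40, 15, 27, 16, 19, 42, 11 → 7
40 → 15, 27, 16, 19, 11 → 5
15 → 11 → 1
27 → 16, 19, 11 → 3
16 → 11 → 1
19 → 11 → 1
42 → 11 → 1
11 → none → 0
Sum: 5 + 5 + 7 + 5 + 1 + 3 + 1 + 1 + 1 + 0 = 29

29 out-of-order pairs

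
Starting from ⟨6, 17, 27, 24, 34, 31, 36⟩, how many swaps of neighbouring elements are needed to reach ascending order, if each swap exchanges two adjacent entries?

Minimum adjacent swaps = number of inversions (each swap of adjacent out-of-order elements removes one inversion and no swap can remove more).
Count inversions — for each element, later elements that are smaller:
6: none → 0
17: none → 0
27: 24 → 1
24: none → 0
34: 31 → 1
31: none → 0
36: none → 0
Total inversions: 0 + 0 + 1 + 0 + 1 + 0 + 0 = 2

2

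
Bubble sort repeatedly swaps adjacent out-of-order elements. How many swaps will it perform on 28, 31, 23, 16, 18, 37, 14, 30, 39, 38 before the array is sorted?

17

Minimum adjacent swaps = number of inversions (each swap of adjacent out-of-order elements removes one inversion and no swap can remove more).
Count inversions — for each element, later elements that are smaller:
28: 23, 16, 18, 14 → 4
31: 23, 16, 18, 14, 30 → 5
23: 16, 18, 14 → 3
16: 14 → 1
18: 14 → 1
37: 14, 30 → 2
14: none → 0
30: none → 0
39: 38 → 1
38: none → 0
Total inversions: 4 + 5 + 3 + 1 + 1 + 2 + 0 + 0 + 1 + 0 = 17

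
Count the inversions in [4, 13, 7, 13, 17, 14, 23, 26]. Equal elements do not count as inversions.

For each element, count later entries that are smaller:
4: 0
13: 1
7: 0
13: 0
17: 1
14: 0
23: 0
26: 0
Sum: 0 + 1 + 0 + 0 + 1 + 0 + 0 + 0 = 2

There are 2 out-of-order pairs.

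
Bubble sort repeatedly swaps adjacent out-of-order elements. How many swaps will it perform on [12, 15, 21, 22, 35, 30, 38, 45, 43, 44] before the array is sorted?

3 adjacent swaps

Minimum adjacent swaps = number of inversions (each swap of adjacent out-of-order elements removes one inversion and no swap can remove more).
Count inversions — for each element, later elements that are smaller:
12: none → 0
15: none → 0
21: none → 0
22: none → 0
35: 30 → 1
30: none → 0
38: none → 0
45: 43, 44 → 2
43: none → 0
44: none → 0
Total inversions: 0 + 0 + 0 + 0 + 1 + 0 + 0 + 2 + 0 + 0 = 3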